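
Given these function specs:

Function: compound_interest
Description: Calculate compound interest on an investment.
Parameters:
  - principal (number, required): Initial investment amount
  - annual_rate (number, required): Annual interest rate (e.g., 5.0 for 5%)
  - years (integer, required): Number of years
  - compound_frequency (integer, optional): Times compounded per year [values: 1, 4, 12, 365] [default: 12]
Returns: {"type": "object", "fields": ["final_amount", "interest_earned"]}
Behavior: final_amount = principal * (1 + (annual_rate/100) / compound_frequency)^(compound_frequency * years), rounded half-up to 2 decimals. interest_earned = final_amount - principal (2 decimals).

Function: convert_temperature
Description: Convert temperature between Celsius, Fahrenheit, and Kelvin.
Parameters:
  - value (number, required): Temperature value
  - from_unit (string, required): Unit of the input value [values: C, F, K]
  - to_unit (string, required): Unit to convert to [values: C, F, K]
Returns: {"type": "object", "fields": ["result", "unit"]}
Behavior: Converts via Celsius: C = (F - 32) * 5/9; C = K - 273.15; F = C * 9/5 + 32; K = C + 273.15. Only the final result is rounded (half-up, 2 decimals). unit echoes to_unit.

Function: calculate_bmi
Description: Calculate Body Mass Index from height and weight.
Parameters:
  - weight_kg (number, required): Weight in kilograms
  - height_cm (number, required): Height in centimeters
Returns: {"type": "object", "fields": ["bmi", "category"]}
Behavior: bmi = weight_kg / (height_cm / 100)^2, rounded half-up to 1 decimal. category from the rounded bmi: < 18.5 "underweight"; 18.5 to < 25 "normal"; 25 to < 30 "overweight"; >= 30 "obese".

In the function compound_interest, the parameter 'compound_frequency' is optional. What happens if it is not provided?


The compound_interest spec declares:
  - compound_frequency (integer, optional): Times compounded per year [values: 1, 4, 12, 365] [default: 12]
It defaults to 12


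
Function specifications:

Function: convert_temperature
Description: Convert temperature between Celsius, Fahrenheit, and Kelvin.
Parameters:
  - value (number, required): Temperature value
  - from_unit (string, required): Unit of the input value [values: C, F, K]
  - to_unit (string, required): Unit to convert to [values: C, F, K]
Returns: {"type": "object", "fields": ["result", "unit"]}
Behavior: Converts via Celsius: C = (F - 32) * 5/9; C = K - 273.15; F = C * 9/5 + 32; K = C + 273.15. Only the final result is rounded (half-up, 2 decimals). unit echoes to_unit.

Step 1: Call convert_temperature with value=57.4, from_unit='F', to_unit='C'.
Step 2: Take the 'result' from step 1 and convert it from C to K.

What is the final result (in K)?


Step 1: convert_temperature(value=57.4, from_unit=F, to_unit=C)
  To C: (57.4 - 32) * 5/9 = 14.111111
  Target is C: 14.111111
  Round to 2 decimals: 14.11
  -> result = 14.11 C
Step 2: convert_temperature(value=14.11, from_unit=C, to_unit=K)
  Input already in C: 14.11
  To K: 14.11 + 273.15 = 287.26
  Round to 2 decimals: 287.26
  -> result = 287.26 K
287.26 K


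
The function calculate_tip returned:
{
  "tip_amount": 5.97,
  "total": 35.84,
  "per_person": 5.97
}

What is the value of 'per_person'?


5.97


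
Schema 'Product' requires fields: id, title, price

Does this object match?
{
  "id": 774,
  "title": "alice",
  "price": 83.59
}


Checking required fields... All present.
Valid - all required fields present


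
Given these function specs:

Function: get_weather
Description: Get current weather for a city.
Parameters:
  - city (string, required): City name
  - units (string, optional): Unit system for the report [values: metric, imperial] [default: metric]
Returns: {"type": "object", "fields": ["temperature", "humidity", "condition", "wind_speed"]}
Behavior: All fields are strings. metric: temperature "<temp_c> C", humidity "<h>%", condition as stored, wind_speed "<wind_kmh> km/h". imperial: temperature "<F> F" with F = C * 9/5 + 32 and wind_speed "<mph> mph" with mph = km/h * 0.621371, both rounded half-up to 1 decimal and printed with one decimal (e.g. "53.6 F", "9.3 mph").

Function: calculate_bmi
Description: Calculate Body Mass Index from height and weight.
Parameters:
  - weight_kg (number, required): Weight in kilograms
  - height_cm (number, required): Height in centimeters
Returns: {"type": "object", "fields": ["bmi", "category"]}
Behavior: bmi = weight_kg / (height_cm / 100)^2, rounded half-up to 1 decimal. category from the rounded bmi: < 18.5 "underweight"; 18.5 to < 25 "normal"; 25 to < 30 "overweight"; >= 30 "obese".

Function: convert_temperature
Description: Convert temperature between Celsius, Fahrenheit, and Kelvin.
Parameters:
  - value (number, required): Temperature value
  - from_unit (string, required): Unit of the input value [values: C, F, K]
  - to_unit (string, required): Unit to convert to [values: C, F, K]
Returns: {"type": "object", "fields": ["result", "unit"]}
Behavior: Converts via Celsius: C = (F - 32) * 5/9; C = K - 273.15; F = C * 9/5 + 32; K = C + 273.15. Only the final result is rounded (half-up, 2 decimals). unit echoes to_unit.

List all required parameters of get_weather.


Parameters of get_weather and their required/optional flag:
  city: required
  units: optional
city


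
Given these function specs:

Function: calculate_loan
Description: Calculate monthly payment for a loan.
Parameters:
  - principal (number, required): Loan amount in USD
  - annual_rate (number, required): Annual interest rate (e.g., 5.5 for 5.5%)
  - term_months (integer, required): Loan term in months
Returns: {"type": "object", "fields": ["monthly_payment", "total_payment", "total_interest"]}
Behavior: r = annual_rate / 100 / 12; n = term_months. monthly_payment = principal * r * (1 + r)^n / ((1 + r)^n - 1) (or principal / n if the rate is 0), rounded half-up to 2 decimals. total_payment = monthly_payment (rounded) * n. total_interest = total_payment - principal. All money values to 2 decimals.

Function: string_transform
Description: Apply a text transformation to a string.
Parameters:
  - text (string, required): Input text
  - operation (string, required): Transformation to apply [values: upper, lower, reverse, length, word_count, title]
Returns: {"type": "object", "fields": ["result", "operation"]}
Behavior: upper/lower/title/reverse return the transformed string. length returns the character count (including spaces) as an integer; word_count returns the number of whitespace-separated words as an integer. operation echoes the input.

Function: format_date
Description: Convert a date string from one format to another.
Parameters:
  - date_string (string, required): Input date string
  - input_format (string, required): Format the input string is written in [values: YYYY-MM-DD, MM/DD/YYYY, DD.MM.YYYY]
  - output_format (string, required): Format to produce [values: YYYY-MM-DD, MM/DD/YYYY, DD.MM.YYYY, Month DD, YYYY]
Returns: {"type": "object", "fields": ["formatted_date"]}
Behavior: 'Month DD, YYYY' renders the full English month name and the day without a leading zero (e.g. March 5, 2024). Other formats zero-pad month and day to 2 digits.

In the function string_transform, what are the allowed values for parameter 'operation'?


The string_transform spec declares:
  - operation (string, required): Transformation to apply [values: upper, lower, reverse, length, word_count, title]
Allowed values:
upper, lower, reverse, length, word_count, title


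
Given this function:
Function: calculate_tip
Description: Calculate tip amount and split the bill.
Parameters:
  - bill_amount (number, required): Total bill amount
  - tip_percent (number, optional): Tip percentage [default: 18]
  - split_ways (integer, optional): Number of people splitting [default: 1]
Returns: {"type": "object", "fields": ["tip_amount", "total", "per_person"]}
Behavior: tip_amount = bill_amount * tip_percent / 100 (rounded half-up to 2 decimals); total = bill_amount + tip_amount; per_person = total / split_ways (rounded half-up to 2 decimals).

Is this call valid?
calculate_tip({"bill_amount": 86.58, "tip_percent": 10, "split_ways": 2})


Checking all required parameters present and types match... All valid.
Valid


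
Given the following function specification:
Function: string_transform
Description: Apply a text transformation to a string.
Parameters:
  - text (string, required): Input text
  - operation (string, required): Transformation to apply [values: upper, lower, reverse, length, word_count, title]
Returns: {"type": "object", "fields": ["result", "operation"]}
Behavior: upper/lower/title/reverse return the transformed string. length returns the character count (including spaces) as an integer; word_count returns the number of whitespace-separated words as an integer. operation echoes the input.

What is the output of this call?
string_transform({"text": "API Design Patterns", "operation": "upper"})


upper('API Design Patterns') = 'API DESIGN PATTERNS'
Output:
{"result": "API DESIGN PATTERNS", "operation": "upper"}


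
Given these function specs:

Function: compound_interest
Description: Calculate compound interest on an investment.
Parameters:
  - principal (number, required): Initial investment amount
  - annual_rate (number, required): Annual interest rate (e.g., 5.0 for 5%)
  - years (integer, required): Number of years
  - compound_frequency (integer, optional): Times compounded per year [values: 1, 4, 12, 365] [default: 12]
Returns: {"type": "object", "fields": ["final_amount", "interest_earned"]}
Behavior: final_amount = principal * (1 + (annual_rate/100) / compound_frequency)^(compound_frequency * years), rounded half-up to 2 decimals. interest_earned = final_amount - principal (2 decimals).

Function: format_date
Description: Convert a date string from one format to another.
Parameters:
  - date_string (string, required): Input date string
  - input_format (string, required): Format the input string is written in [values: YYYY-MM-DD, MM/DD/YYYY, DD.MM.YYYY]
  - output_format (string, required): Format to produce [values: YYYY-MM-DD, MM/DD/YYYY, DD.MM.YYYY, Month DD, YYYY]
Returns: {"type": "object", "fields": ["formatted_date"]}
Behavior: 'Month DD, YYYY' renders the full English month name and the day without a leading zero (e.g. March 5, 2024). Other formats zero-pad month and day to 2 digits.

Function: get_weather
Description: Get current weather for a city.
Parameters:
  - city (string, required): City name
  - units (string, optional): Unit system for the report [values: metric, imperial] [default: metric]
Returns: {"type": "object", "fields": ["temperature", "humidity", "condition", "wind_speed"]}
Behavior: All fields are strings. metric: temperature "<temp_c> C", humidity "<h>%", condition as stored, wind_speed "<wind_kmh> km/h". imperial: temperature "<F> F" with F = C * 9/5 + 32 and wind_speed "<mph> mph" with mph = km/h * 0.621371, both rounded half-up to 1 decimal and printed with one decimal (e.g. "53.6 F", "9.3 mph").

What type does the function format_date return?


The format_date spec declares Returns: {"type": "object", "fields": ["formatted_date"]}
Type:
object


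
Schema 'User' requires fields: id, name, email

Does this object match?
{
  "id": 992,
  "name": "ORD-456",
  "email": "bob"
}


Checking required fields... All present.
Valid - all required fields present


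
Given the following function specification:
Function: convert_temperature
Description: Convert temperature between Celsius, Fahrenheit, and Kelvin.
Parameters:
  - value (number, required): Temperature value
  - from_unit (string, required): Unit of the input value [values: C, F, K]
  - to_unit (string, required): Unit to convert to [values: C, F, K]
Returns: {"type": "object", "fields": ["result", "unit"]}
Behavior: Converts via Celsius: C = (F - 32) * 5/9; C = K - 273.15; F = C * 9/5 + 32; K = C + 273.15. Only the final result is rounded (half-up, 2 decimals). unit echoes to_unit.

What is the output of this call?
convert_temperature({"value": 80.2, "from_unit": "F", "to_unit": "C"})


To C: (80.2 - 32) * 5/9 = 26.777778
Target is C: 26.777778
Round to 2 decimals: 26.78
Output:
{"result": 26.78, "unit": "C"}


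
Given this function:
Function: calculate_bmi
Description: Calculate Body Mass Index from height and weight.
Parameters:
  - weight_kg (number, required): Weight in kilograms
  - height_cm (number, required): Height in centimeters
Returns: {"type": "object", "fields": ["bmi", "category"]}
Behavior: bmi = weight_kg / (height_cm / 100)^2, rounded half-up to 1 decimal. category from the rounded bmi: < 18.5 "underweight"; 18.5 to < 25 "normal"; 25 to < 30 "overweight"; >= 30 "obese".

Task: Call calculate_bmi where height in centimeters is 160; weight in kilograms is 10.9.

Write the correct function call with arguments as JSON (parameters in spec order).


Mapping each described value to its parameter name:
  'Height in centimeters' -> height_cm = 160
  'Weight in kilograms' -> weight_kg = 10.9
calculate_bmi({"weight_kg": 10.9, "height_cm": 160})


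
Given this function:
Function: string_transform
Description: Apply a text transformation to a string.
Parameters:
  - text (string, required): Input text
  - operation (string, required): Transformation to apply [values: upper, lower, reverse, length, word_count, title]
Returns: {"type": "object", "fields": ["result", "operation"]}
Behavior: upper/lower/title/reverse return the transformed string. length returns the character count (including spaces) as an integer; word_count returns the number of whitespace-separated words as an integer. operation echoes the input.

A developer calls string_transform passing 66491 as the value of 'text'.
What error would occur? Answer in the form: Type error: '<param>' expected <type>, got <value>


Spec: 'text' is declared as string; 66491 is an integer.
Type error: 'text' expected string, got 66491


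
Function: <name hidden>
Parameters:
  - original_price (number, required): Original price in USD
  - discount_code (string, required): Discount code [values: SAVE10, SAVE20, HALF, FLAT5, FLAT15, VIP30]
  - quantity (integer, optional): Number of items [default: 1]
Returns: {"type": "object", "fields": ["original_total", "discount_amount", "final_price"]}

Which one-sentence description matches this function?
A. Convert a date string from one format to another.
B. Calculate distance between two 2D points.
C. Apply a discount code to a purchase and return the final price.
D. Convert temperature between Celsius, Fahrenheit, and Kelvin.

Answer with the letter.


Parameters original_price, discount_code, quantity and return ["original_total", "discount_amount", "final_price"] fit: Apply a discount code to a purchase and return the final price.
C


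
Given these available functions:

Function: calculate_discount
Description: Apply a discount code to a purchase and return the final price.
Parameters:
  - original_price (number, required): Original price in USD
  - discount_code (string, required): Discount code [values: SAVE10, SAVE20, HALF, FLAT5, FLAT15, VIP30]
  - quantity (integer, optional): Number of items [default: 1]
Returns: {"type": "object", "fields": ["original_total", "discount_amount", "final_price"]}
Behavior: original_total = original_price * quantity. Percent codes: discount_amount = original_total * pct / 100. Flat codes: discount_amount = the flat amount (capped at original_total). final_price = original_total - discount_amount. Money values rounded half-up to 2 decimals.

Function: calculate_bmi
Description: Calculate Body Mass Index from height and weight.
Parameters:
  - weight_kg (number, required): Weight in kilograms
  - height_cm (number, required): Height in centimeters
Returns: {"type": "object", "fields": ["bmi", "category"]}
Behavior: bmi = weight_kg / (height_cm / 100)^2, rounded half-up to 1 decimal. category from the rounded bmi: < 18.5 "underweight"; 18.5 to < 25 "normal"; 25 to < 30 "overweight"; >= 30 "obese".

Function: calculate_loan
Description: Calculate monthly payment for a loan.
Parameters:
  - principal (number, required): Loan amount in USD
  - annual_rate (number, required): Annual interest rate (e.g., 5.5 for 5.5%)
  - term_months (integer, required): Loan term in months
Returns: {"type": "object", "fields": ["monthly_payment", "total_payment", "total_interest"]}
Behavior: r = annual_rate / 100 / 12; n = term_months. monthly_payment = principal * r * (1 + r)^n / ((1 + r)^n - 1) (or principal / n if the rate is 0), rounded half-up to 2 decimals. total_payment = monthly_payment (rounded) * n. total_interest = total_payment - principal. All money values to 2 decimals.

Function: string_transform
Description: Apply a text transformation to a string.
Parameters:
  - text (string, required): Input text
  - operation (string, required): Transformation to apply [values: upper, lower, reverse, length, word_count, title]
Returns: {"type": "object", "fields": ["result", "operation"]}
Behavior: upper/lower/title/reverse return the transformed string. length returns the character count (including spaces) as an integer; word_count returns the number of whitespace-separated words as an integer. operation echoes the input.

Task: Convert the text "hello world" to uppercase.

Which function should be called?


The task needs a function whose description is: Apply a text transformation to a string.
string_transform


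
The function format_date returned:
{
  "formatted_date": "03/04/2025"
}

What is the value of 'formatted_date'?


03/04/2025


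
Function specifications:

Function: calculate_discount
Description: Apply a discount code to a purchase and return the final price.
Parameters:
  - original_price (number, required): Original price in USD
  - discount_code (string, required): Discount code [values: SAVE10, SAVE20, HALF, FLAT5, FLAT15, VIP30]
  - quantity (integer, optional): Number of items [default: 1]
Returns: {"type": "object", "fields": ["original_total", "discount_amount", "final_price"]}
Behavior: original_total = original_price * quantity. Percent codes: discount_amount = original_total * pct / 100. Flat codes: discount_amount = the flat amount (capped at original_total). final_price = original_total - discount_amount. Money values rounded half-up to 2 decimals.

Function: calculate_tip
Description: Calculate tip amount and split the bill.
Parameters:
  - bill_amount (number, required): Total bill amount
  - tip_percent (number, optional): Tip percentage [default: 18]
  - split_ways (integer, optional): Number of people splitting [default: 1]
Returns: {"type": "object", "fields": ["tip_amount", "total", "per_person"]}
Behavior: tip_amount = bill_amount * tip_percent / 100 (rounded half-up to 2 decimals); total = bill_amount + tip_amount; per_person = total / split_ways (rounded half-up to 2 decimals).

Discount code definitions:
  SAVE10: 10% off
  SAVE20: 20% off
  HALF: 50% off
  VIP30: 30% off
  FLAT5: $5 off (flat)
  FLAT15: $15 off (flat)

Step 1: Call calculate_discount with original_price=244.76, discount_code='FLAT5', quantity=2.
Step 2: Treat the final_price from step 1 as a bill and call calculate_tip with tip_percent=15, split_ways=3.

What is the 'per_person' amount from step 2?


Step 1: calculate_discount(original_price=244.76, discount_code=FLAT5, quantity=2)
  original_total = 244.76 * 2 = 489.52
  FLAT5 = $5 flat: discount_amount = min(5.00, 489.52) = 5.00
  final_price = 489.52 - 5.00 = 484.52
  -> final_price = 484.52
Step 2: calculate_tip(bill_amount=484.52, tip_percent=15, split_ways=3)
  tip_amount = 484.52 * 15/100 = 72.678 -> 72.68
  total = 484.52 + 72.68 = 557.20
  per_person = 557.20 / 3 = 185.733333 -> 185.73
  -> per_person = 185.73
$185.73


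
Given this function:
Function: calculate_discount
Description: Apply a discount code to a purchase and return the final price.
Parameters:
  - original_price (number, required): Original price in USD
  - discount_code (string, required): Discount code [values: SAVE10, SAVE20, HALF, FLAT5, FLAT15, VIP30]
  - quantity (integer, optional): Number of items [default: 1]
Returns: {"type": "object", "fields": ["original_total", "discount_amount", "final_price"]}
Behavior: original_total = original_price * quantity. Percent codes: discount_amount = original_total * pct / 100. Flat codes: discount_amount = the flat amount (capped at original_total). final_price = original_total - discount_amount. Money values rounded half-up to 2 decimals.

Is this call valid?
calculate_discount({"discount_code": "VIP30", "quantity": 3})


Checking required parameters...
Missing required parameter: original_price
Invalid - missing required parameter 'original_price'


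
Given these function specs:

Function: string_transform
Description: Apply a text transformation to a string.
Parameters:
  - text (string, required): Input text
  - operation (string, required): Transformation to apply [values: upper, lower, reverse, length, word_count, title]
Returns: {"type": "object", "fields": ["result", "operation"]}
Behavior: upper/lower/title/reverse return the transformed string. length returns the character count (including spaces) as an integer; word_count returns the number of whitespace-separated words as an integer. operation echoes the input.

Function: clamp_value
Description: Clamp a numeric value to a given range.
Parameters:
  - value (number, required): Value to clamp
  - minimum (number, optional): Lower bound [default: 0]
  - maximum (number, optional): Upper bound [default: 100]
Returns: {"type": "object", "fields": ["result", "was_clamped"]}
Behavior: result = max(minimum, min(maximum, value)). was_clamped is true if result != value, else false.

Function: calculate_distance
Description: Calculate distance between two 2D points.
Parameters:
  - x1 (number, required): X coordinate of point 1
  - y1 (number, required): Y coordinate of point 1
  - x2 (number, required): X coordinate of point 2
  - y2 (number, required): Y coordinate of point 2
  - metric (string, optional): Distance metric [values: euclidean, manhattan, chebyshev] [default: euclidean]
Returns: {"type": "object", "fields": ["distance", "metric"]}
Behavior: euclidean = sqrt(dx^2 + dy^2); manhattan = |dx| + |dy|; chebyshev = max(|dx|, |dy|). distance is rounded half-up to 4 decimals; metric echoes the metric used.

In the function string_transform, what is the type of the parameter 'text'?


The string_transform spec declares:
  - text (string, required): Input text
Type:
string


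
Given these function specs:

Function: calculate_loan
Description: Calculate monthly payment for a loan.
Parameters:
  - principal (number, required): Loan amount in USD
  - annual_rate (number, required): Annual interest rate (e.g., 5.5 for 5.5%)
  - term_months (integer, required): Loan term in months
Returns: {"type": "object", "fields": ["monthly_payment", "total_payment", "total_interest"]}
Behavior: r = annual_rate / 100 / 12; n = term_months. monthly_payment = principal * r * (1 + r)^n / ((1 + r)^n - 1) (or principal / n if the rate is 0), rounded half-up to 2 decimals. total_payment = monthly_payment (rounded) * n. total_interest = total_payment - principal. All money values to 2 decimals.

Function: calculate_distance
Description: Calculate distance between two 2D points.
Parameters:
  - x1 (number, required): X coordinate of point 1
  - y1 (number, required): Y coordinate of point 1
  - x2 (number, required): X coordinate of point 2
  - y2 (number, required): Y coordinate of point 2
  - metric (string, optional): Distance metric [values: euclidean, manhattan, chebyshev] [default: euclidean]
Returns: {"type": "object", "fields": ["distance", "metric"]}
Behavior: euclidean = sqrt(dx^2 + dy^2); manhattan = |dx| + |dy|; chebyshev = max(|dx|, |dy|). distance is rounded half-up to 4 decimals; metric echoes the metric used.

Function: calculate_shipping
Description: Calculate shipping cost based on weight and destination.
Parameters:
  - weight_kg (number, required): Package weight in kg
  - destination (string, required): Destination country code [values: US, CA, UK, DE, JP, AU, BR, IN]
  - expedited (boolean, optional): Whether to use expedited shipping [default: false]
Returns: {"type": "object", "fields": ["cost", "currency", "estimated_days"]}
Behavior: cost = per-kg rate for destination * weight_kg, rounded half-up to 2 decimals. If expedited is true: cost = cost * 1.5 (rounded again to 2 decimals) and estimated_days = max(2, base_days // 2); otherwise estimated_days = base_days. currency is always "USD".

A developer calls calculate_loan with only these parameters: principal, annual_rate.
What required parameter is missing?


Required parameters: principal, annual_rate, term_months
Provided: principal, annual_rate
Missing: term_months
term_months


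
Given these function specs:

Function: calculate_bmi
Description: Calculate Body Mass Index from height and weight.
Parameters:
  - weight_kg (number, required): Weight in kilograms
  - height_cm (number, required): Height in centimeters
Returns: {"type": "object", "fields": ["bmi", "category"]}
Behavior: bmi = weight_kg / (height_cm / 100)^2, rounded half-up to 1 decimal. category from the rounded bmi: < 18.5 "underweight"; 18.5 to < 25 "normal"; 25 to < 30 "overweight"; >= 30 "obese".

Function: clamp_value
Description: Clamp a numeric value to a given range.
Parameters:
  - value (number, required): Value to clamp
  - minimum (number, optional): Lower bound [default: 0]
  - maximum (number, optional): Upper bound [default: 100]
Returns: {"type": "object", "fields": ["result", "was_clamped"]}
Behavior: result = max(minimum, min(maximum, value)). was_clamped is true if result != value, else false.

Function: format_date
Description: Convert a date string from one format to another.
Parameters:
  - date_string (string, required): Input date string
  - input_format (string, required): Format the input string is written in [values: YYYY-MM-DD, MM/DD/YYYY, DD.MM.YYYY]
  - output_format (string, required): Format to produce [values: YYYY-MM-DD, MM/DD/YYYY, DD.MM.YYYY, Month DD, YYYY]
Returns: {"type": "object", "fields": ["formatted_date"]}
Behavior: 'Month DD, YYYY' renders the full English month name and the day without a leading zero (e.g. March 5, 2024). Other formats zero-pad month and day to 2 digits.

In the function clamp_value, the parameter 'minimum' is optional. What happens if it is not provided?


The clamp_value spec declares:
  - minimum (number, optional): Lower bound [default: 0]
It defaults to 0


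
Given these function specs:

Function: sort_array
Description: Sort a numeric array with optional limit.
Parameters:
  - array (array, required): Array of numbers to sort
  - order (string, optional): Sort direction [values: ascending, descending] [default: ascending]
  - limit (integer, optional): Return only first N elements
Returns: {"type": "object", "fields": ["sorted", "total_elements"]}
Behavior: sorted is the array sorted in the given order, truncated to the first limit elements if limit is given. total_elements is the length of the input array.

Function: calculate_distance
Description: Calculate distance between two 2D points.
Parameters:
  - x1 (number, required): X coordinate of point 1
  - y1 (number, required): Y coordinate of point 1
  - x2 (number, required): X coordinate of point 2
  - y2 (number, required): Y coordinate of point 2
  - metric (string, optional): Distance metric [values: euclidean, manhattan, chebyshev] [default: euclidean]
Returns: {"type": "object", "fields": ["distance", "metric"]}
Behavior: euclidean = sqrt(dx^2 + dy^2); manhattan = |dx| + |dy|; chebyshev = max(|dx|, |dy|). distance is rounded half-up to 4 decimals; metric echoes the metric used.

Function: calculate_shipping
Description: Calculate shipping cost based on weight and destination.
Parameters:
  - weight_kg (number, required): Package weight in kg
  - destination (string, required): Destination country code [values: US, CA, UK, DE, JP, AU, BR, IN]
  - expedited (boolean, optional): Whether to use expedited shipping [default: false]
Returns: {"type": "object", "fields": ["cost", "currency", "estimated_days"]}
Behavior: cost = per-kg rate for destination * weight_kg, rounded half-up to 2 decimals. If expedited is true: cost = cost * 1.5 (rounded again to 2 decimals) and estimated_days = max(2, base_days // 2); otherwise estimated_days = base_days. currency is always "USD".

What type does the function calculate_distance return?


The calculate_distance spec declares Returns: {"type": "object", "fields": ["distance", "metric"]}
Type:
object


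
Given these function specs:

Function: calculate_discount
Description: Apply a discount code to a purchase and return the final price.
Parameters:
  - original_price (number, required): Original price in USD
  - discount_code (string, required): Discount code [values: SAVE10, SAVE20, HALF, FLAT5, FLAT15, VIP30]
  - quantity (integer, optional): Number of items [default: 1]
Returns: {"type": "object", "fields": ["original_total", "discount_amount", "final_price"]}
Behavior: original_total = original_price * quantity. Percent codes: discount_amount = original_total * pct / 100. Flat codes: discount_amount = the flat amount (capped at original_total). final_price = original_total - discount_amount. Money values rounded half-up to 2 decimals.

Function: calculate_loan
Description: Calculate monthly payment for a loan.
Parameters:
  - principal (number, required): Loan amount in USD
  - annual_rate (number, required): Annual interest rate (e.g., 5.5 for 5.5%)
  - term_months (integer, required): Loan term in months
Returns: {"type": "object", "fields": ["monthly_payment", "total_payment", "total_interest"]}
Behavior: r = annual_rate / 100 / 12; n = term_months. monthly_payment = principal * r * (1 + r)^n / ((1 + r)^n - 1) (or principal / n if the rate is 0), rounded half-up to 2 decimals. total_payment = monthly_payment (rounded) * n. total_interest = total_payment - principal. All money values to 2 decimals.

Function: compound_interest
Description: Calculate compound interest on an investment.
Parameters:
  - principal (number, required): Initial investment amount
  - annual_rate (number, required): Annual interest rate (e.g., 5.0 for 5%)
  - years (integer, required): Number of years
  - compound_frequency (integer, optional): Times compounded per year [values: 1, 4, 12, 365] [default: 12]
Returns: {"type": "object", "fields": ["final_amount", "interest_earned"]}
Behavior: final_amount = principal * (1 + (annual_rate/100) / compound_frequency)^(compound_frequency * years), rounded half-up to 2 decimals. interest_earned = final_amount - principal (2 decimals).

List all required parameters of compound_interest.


Parameters of compound_interest and their required/optional flag:
  principal: required
  annual_rate: required
  years: required
  compound_frequency: optional
annual_rate, principal, years


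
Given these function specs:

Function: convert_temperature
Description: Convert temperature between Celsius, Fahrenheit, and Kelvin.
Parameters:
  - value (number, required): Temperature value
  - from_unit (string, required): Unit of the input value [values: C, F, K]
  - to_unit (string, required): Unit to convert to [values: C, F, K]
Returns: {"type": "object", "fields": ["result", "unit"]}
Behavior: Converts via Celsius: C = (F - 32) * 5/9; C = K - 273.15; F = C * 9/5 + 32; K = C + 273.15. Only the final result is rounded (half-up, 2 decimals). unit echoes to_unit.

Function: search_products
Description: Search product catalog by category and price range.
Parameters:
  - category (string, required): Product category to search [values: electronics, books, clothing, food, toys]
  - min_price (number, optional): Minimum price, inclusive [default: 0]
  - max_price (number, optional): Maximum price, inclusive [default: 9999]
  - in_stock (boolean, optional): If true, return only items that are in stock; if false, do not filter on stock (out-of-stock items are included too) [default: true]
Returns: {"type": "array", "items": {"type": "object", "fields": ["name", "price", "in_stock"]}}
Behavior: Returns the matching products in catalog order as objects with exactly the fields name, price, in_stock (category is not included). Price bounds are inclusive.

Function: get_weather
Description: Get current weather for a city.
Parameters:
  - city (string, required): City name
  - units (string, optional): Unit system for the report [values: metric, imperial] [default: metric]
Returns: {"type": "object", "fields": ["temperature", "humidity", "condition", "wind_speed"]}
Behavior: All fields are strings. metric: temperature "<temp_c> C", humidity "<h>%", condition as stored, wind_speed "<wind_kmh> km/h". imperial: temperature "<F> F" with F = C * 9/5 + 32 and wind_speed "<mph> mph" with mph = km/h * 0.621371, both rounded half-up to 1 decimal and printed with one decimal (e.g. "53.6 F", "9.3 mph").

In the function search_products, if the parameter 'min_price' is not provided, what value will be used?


The search_products spec declares:
  - min_price (number, optional): Minimum price, inclusive [default: 0]
Default:
0


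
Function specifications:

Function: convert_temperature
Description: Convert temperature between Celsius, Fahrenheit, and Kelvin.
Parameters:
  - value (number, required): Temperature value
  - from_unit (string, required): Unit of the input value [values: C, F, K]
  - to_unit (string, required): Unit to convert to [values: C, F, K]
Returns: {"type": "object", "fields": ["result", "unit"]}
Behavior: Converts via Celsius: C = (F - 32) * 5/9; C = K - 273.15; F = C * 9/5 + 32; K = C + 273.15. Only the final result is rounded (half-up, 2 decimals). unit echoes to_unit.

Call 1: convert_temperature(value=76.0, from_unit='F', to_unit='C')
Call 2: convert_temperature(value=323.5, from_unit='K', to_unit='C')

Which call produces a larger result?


Call 1:
  To C: (76 - 32) * 5/9 = 24.444444
  Target is C: 24.444444
  Round to 2 decimals: 24.44
  -> 24.44 C
Call 2:
  To C: 323.5 - 273.15 = 50.35
  Target is C: 50.35
  Round to 2 decimals: 50.35
  -> 50.35 C
Call 2 (50.35 C)


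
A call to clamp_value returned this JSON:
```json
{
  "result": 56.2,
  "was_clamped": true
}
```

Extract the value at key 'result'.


56.2


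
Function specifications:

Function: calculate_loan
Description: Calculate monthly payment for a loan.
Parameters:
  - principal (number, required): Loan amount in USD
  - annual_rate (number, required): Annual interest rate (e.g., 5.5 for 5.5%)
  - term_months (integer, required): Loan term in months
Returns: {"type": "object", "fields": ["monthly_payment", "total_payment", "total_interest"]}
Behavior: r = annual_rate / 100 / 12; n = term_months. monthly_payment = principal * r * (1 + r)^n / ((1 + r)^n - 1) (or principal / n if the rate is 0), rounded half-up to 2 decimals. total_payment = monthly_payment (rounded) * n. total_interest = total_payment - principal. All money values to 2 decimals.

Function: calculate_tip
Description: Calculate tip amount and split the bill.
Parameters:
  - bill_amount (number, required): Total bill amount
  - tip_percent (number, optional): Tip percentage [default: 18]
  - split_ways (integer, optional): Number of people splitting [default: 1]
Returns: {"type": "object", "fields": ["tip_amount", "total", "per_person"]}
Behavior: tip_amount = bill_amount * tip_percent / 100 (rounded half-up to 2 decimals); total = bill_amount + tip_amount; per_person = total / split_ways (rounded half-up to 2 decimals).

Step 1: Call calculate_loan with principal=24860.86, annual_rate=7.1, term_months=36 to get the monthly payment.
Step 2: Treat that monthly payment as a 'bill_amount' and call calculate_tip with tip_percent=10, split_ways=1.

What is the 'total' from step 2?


Step 1: calculate_loan(principal=24860.86, annual_rate=7.1, term_months=36)
  r = 7.1 / 100 / 12 = 0.005916666667 (keep full precision)
  (1 + r)^36 = 1.23660825
  monthly_payment = 24860.86 * 0.005916666667 * 1.23660825 / (1.23660825 - 1) = 768.768371 -> 768.77
  total_payment = 768.77 * 36 = 27675.72
  total_interest = 27675.72 - 24860.86 = 2814.86
  -> monthly_payment = 768.77
Step 2: calculate_tip(bill_amount=768.77, tip_percent=10, split_ways=1)
  tip_amount = 768.77 * 10/100 = 76.877 -> 76.88
  total = 768.77 + 76.88 = 845.65
  per_person = 845.65 / 1 = 845.65 -> 845.65
  -> total = 845.65
$845.65


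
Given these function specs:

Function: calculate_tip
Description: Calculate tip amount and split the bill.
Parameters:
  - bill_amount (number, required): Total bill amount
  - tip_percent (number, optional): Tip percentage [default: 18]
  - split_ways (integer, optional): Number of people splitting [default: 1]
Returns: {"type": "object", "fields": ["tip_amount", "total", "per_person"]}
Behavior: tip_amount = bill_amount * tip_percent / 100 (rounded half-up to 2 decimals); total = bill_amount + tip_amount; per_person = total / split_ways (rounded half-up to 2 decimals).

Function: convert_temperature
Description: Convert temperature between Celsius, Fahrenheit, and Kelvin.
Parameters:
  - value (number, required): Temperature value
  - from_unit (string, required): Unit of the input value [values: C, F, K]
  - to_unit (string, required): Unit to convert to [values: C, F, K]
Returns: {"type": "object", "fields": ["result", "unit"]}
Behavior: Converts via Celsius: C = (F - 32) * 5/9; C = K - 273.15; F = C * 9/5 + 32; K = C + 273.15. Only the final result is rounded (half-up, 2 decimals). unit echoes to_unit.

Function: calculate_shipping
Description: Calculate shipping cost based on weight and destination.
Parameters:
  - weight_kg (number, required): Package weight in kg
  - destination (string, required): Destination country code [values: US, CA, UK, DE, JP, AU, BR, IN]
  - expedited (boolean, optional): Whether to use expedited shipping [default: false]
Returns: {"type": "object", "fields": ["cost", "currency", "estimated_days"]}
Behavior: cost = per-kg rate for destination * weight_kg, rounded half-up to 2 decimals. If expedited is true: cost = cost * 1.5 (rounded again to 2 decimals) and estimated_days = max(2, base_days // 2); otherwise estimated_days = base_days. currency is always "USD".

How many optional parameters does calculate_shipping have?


Parameters of calculate_shipping: weight_kg (required), destination (required), expedited (optional)
Optional count:
1


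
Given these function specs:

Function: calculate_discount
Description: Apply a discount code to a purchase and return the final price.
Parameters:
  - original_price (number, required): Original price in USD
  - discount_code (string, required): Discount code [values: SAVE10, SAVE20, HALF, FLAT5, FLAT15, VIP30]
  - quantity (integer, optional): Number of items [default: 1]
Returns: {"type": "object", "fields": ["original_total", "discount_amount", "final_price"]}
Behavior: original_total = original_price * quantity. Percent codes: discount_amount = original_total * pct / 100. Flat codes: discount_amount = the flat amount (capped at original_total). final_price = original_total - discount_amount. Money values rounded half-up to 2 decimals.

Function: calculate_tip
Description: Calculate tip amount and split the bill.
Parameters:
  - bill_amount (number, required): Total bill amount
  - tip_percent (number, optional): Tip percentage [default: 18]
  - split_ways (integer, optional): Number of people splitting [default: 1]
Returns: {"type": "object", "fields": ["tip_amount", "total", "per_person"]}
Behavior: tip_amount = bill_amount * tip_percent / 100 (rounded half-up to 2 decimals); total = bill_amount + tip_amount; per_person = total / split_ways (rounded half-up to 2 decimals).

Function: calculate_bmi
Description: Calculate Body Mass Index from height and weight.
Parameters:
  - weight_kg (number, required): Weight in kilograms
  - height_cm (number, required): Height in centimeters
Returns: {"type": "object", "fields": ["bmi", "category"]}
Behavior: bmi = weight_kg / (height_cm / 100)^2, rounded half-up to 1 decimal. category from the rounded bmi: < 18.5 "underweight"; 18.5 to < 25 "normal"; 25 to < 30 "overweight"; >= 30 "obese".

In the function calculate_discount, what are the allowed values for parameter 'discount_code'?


The calculate_discount spec declares:
  - discount_code (string, required): Discount code [values: SAVE10, SAVE20, HALF, FLAT5, FLAT15, VIP30]
Allowed values:
SAVE10, SAVE20, HALF, FLAT5, FLAT15, VIP30
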